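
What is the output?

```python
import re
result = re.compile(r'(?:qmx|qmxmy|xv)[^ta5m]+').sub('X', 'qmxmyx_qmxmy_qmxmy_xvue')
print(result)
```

Xmxmy_X

Matches: at [0:8] → 'qmxmyx_q'; at [13:23] → 'qmxmy_xvue'.
Every occurrence is swapped for 'X'.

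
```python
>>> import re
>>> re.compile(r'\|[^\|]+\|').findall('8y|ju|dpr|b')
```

['|ju|']

Scanning left to right: at [2:6] → '|ju|'.
Since nothing is captured, `findall` lists the 1 matched substring directly.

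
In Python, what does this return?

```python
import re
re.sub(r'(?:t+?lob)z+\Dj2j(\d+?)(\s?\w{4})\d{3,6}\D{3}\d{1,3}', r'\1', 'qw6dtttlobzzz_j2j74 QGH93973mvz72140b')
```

This matches one or more of the literal 't' (lazy), then the literal 'lob' (non-capturing group); then one or more of a literal 'z'; then a non-digit, then the literal 'j2j'; then one or more of a digit (lazy) (captured); then optionally whitespace, then exactly 4 of a word character (captured); then 3 to 6 of a digit, then exactly 3 of a non-digit, then 1 to 3 of a digit.
Matches: at [4:34] → 'tttlobzzz_j2j74 QGH93973mvz721'.
Each match is replaced using the text its own group 1 captured.

'qw6d7440b'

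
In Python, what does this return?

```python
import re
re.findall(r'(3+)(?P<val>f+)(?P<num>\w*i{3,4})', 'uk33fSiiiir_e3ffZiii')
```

[('33', 'f', 'Siiiir_e3ffZiii')]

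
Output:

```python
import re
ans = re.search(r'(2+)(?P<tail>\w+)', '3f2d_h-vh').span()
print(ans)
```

(2, 6)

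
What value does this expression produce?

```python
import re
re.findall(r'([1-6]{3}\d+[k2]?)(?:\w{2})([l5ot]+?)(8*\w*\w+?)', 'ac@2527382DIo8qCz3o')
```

[('2527382', 'o', '8qCz3o')]

This matches exactly 3 of a character in [1-6], then one or more of a digit, then optionally one of [k2] (captured); then exactly 2 of a word character (non-capturing group); then one or more of one of [l5ot] (lazy) (captured); then zero or more of the literal '8', then zero or more of a word character, then one or more of a word character (lazy) (captured).
Scanning left to right: at [3:19] match '2527382DIo8qCz3o', groups = ('2527382', 'o', '8qCz3o').
With 3 capturing groups, `findall` returns a 3-tuple per match.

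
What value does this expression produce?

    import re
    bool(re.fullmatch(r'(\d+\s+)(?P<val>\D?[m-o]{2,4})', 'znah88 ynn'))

False

`re.fullmatch` requires the pattern to consume the entire string.
Here the string isn't matched end-to-end, so the call returns None, and `bool(None)` is False.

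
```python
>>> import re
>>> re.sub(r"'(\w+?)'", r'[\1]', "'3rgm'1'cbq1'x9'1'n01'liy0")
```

"[3rgm]1[cbq1]x9[1]n01'liy0"

Each match is replaced using the text its own group 1 captured.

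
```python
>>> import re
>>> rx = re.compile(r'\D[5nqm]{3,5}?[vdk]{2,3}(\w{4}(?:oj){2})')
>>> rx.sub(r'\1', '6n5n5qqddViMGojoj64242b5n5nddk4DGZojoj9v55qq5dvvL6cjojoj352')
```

Pattern: a non-digit, then 3 to 5 of one of [5nqm] (lazy), then 2 to 3 of one of [vdk]; then exactly 4 of a word character, then the literal 'oj' repeated 2 times (captured).
Matches: at [1:17] → 'n5n5qqddViMGojoj'; at [22:38] → 'b5n5nddk4DGZojoj'; at [39:56] → 'v55qq5dvvL6cjojoj'.
`\1` in the replacement pulls in group 1's text for each match.

'6ViMGojoj642424DGZojoj9L6cjojoj352'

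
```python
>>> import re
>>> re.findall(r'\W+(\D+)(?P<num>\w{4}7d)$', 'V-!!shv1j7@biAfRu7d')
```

Pattern: one or more of a non-word character; then one or more of a non-digit (captured); then exactly 4 of a word character, then the literal '7d' (captured as 'num'); then anchored at the end.
Multiple groups make `findall` return tuples — one 2-tuple for the one match.

[('bi', 'AfRu7d')]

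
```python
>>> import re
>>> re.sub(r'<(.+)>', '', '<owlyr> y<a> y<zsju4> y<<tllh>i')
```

'i'

Every occurrence is swapped for ''.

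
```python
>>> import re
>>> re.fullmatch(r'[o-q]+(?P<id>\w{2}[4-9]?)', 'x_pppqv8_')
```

None

For `fullmatch`, every character of the input must be accounted for by the pattern.
Here there's no way to consume every character, so the call returns None.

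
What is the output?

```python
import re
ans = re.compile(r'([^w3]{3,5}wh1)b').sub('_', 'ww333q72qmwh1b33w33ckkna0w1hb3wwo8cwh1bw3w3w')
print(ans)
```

ww333_33w33ckkna0w1hb3ww_w3w3w

The pattern matches 3 to 5 of any character except [w3], then the literal 'wh1' (captured); then a literal 'b'.
Matches: at [5:14] → 'q72qmwh1b'; at [32:39] → 'o8cwh1b'.
`sub` substitutes '_' at each match site.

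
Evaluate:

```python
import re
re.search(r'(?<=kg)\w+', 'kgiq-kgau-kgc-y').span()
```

(2, 4)

Lookahead/lookbehind check context without consuming it, so the matched span excludes the asserted characters.
`search` walks the string left to right and returns the first match it finds.
The match spans [2:4] → 'iq'.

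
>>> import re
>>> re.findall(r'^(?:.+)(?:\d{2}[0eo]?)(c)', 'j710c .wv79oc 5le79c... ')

['c']

The pattern matches anchored at the start of the string; then one or more of any character (non-capturing group); then exactly 2 of a digit, then optionally one of [0eo] (non-capturing group); then a literal 'c' (captured).
`findall` collects group 1 from the one match (1 total).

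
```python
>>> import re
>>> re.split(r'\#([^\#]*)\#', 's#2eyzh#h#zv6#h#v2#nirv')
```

['s', '2eyzh', 'h', 'zv6', 'h', 'v2', 'nirv']

Matches to split on: at [1:8] → '#2eyzh#'; at [9:14] → '#zv6#'; at [15:19] → '#v2#'.
`re.split` interleaves the captured-group text with the surrounding fragments.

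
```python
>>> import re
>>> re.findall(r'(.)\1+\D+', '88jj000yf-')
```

['8', '0']

The backreference `\1` re-matches whatever the first group consumed, character for character.
Walking the string: at [0:4] match '88jj', group 1 = '8'; at [4:10] match '000yf-', group 1 = '0'.
One capturing group, so `findall` returns just the captured substring from each match — 2 in all.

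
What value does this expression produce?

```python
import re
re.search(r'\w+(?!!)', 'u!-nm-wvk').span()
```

(3, 5)

The negative lookahead/lookbehind blocks any match where the forbidden context is present.
The match spans [3:5] → 'nm'.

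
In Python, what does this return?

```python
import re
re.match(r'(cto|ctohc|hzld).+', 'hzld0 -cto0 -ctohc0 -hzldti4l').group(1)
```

'hzld'

`match` is anchored at position 0; if the pattern doesn't fit there, it returns None.
The match spans [0:29] → 'hzld0 -cto0 -ctohc0 -hzldti4l'.
Captured: group 1 = 'hzld'.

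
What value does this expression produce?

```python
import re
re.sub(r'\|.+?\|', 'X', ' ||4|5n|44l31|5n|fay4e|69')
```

' X5nX5nX69'

Lazy quantifiers expand one character at a time until the remainder of the pattern can match.
Every occurrence is swapped for 'X'.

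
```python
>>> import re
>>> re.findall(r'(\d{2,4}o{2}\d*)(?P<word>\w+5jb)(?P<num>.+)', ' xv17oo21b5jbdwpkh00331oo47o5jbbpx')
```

[('17oo21', 'b5jbdwpkh00331oo47o5jb', 'bpx')]

Pattern: 2 to 4 of a digit, then exactly 2 of the literal 'o', then zero or more of a digit (captured); then one or more of a word character, then the literal '5jb' (captured as 'word'); then one or more of any character (captured as 'num').
Matches: at [3:34] match '17oo21b5jbdwpkh00331oo47o5jbbpx', groups = ('17oo21', 'b5jbdwpkh00331oo47o5jb', 'bpx').
3 groups means the one result is a tuple of 3 captured strings — 1 here.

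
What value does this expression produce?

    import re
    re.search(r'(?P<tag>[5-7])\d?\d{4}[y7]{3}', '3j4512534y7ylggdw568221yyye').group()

'512534y7y'

The match spans [3:12] → '512534y7y'.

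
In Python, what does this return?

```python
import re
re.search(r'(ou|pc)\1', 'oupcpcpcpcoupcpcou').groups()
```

('pc',)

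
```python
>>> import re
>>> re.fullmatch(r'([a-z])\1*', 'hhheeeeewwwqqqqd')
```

`\1` has to match the exact text group 1 already captured.
For `fullmatch`, every character of the input must be accounted for by the pattern.
Here there's no way to consume every character, so the call returns None.

None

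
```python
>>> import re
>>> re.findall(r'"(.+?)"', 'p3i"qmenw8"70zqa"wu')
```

['qmenw8']

With the lazy modifier that quantifier settles for the fewest repetitions that let the rest of the pattern succeed (the atoms after it are unaffected and can still be greedy).
Scanning left to right: at [3:11] match '"qmenw8"', group 1 = 'qmenw8'.
`findall` collects group 1 from the one match (1 total).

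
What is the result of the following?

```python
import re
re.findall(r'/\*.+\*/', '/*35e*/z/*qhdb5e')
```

['/*35e*/']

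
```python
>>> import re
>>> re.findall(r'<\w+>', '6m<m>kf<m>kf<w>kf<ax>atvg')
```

With no groups in the pattern, `findall` gives back each whole match — 4 here.

['<m>', '<m>', '<w>', '<ax>']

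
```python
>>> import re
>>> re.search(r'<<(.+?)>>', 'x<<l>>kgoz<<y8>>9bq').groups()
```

Lazy quantifiers expand one character at a time until the remainder of the pattern can match.
`re.search` scans for the first position where the pattern succeeds.
The match spans [1:6] → '<<l>>'.
Captured: group 1 = 'l'.

('l',)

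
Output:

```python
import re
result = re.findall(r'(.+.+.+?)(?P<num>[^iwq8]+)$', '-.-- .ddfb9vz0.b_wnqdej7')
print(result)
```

[('-.-- .ddfb9vz0.b_wnqdej', '7')]

This matches one or more of any character, then one or more of any character, then one or more of any character (lazy) (captured); then one or more of any character except [iwq8] (captured as 'num'); then anchored at the end.
Matches: at [0:24] match '-.-- .ddfb9vz0.b_wnqdej7', groups = ('-.-- .ddfb9vz0.b_wnqdej', '7').
With 2 capturing groups, `findall` returns a 2-tuple per match.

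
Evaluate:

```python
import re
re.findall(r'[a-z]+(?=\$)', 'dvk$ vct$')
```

The positive lookaround only admits positions where the adjacent text matches; those characters stay outside the span.
No capturing groups, so `findall` returns the 2 full match strings.

['dvk', 'vct']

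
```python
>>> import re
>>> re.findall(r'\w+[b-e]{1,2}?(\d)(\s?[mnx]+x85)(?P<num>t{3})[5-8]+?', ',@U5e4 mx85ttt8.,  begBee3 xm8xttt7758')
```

This matches one or more of a word character, then 1 to 2 of a character in [b-e] (lazy); then a digit (captured); then optionally whitespace, then one or more of one of [mnx], then the literal 'x85' (captured); then exactly 3 of a literal 't' (captured as 'num'); then one or more of a character in [5-8] (lazy).
Matches: at [2:15] match 'U5e4 mx85ttt8', groups = ('4', ' mx85', 'ttt').
3 groups means the one result is a tuple of 3 captured strings — 1 here.

[('4', ' mx85', 'ttt')]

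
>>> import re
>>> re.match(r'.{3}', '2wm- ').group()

With `match`, the pattern is implicitly anchored at the beginning.
The match spans [0:3] → '2wm'.

'2wm'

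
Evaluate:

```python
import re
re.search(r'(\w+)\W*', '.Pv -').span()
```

This matches one or more of a word character (captured); then zero or more of a non-word character.
`search` walks the string left to right and returns the first match it finds.
The match spans [1:5] → 'Pv -'.
Captured: group 1 = 'Pv'.

(1, 5)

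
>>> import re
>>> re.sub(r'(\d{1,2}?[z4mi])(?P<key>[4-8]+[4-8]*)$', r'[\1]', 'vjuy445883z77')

'vjuy4458[83z]'

This matches 1 to 2 of a digit (lazy), then one of [z4mi] (captured); then one or more of a character in [4-8], then zero or more of a character in [4-8] (captured as 'key'); then anchored at the end.
The replacement refers to a captured group, so each match is rewritten using its own captured text.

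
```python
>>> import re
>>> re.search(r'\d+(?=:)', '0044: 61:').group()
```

'0044'

The positive lookaround only admits positions where the adjacent text matches; those characters stay outside the span.
The match spans [0:4] → '0044'.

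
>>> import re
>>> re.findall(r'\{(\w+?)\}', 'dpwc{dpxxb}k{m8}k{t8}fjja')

['dpxxb', 'm8', 't8']

With a single group, `findall` returns only what that group captured — 3 items.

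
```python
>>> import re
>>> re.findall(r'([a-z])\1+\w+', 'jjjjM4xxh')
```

The backreference `\1` re-matches whatever the first group consumed, character for character.
Walking the string: at [0:9] match 'jjjjM4xxh', group 1 = 'j'.
One capturing group, so `findall` returns just the captured substring from the one match — 1 in all.

['j']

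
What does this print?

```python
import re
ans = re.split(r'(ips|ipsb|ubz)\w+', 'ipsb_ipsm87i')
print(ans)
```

['', 'ips', '']

The regex engine tests alternatives in the order written; an earlier branch that matches wins even if a later one would match more.
Matches to split on: at [0:12] → 'ipsb_ipsm87i'.
`re.split` interleaves the captured-group text with the surrounding fragments.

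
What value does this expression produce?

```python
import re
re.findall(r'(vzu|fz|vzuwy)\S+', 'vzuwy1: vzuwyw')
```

Branches in `(...|...)` are attempted left-to-right; the first branch that allows the whole pattern to succeed is taken.
Matches: at [0:7] match 'vzuwy1:', group 1 = 'vzu'; at [8:14] match 'vzuwyw', group 1 = 'vzu'.
One capturing group, so `findall` returns just the captured substring from each match — 2 in all.

['vzu', 'vzu']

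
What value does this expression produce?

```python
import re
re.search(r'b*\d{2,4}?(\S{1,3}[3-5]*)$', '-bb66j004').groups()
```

('j004',)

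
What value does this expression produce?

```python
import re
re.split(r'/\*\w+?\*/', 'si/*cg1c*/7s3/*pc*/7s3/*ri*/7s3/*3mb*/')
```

['si', '7s3', '7s3', '7s3', '']

Matches to split on: at [2:10] → '/*cg1c*/'; at [13:19] → '/*pc*/'; at [22:28] → '/*ri*/'; at [31:38] → '/*3mb*/'.
`split` removes every match and returns the 5 fragments in between.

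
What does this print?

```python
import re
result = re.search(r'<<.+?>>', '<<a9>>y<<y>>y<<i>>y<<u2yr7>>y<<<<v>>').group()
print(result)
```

<<a9>>

A non-greedy quantifier consumes as few characters as it can — just enough that the remainder of the pattern still matches from where it stops; whatever follows it matches normally.
The match spans [0:6] → '<<a9>>'.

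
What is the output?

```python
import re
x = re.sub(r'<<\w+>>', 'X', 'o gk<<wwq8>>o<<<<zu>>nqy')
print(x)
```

`sub` substitutes 'X' at each match site.

o gkXo<<Xnqy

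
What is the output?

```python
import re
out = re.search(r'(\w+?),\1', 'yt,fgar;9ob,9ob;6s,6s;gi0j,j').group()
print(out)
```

9ob,9ob

`\1` is not a pattern — it's the concrete string captured by group 1, re-applied verbatim.
`re.search` scans for the first position where the pattern succeeds.
The match spans [8:15] → '9ob,9ob'.
Captured: group 1 = '9ob'.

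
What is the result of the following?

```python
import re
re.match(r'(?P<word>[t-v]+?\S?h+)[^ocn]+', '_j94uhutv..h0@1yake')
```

`match` is anchored at position 0; if the pattern doesn't fit there, it returns None.
Here the string doesn't start with a match, so the call returns None.

None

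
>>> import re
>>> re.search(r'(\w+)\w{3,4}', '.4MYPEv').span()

The pattern matches one or more of a word character (captured); then 3 to 4 of a word character.
`re.search` tries every starting position until one works.
The match spans [1:7] → '4MYPEv'.
Captured: group 1 = '4MY'.

(1, 7)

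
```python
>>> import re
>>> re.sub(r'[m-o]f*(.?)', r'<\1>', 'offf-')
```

'<->'

Pattern: a character in [m-o], then zero or more of the literal 'f'; then optionally any character (captured).
Matches: at [0:5] → 'offf-'.
Each match is replaced using the text its own group 1 captured.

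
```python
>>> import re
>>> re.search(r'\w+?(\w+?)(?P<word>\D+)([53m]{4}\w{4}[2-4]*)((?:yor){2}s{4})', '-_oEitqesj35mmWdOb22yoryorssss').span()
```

Pattern: one or more of a word character (lazy); then one or more of a word character (lazy) (captured); then one or more of a non-digit (captured as 'word'); then exactly 4 of one of [53m], then exactly 4 of a word character, then zero or more of a character in [2-4] (captured); then the literal 'yor' repeated 2 times, then exactly 4 of a literal 's' (captured).
`search` walks the string left to right and returns the first match it finds.
The match spans [1:30] → '_oEitqesj35mmWdOb22yoryorssss'.
Captured: group 1 = 'o', group 2 = 'Eitqesj', group 3 = '35mmWdOb22', group 4 = 'yoryorssss'.

(1, 30)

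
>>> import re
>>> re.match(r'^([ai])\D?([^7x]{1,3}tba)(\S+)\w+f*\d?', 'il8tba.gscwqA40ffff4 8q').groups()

This matches anchored at the start of the string; then one of [ai] (captured); then optionally a non-digit; then 1 to 3 of any character except [7x], then the literal 'tba' (captured); then one or more of a non-whitespace character (captured); then one or more of a word character, then zero or more of the literal 'f', then optionally a digit.
`re.match` only tries the pattern at the start of the string.
The match spans [0:20] → 'il8tba.gscwqA40ffff4'.
Captured: group 1 = 'i', group 2 = '8tba', group 3 = '.gscwqA40ffff'.

('i', '8tba', '.gscwqA40ffff')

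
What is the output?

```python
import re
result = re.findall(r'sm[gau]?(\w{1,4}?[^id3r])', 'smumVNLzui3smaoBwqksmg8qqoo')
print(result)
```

['mV', 'oB', '8q']

With the lazy modifier that quantifier settles for the fewest repetitions that let the rest of the pattern succeed (the atoms after it are unaffected and can still be greedy).
Because there's exactly one group, `findall` drops the full match and keeps group 1 from each hit.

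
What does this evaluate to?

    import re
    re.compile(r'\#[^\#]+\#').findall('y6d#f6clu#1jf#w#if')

Scanning left to right: at [3:10] → '#f6clu#'; at [13:16] → '#w#'.
No capturing groups, so `findall` returns the 2 full match strings.

['#f6clu#', '#w#']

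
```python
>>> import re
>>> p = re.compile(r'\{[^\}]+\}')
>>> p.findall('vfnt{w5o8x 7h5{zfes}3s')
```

['{w5o8x 7h5{zfes}']

Matches: at [4:20] → '{w5o8x 7h5{zfes}'.
Since nothing is captured, `findall` lists the 1 matched substring directly.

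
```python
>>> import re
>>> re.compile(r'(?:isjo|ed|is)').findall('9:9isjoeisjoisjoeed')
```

The regex engine tests alternatives in the order written; an earlier branch that matches wins even if a later one would match more.
Scanning left to right: at [3:7] → 'isjo'; at [8:12] → 'isjo'; at [12:16] → 'isjo'; at [17:19] → 'ed'.
Since nothing is captured, `findall` lists the 4 matched substrings directly.

['isjo', 'isjo', 'isjo', 'ed']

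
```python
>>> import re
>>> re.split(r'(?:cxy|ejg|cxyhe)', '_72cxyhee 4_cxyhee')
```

['_72', 'hee 4_', 'hee']

Branches in `(...|...)` are attempted left-to-right; the first branch that allows the whole pattern to succeed is taken.
Each match becomes a cut point; 3 segments remain.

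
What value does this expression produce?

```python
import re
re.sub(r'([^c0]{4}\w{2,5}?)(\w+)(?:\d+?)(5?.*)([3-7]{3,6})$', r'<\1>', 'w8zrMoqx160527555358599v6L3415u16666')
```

A non-greedy quantifier consumes as few characters as it can — just enough that the remainder of the pattern still matches from where it stops; whatever follows it matches normally.
The replacement refers to a captured group, so each match is rewritten using its own captured text.

'<w8zrMo>'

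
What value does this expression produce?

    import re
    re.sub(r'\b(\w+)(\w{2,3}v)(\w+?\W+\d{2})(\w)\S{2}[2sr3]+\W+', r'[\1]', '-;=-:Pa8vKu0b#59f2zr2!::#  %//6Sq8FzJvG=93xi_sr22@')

The pattern matches a word boundary (`\b`, zero-width); then one or more of a word character (captured); then 2 to 3 of a word character, then the literal 'v' (captured); then one or more of a word character (lazy), then one or more of a non-word character, then exactly 2 of a digit (captured); then a word character (captured); then exactly 2 of a non-whitespace character, then one or more of one of [2sr3]; then one or more of a non-word character.
Matches: at [5:30] → 'Pa8vKu0b#59f2zr2!::#  %//'; at [30:50] → '6Sq8FzJvG=93xi_sr22@'.
`\1` in the replacement pulls in group 1's text for each match.

'-;=-:[P][6Sq8F]'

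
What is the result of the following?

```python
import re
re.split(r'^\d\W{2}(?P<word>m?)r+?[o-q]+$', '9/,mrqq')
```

The pattern matches anchored at the start of the string; then a digit, then exactly 2 of a non-word character; then optionally a literal 'm' (captured as 'word'); then one or more of the literal 'r' (lazy), then one or more of a character in [o-q]; then anchored at the end.
With a capturing group present, the delimiter's captured portion is kept in the result list.

['', 'm', '']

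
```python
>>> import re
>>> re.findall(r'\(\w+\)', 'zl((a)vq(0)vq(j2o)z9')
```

['(a)', '(0)', '(j2o)']

Since nothing is captured, `findall` lists the 3 matched substrings directly.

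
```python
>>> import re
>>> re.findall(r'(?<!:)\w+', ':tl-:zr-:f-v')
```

['l', 'r', 'v']

Because the assertion is negative and zero-width, positions next to the forbidden text are skipped.
Matches: at [2:3] → 'l'; at [6:7] → 'r'; at [11:12] → 'v'.
Since nothing is captured, `findall` lists the 3 matched substrings directly.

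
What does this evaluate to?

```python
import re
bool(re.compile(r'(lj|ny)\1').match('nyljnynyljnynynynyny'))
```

False

`match` is anchored at position 0; if the pattern doesn't fit there, it returns None.
Here the string doesn't start with a match, so the call returns None, and `bool(None)` is False.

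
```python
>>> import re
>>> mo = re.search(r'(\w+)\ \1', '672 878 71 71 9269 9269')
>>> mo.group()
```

The backreference `\1` re-matches whatever the first group consumed, character for character.
`search` walks the string left to right and returns the first match it finds.
The match spans [8:13] → '71 71'.
Captured: group 1 = '71'.

'71 71'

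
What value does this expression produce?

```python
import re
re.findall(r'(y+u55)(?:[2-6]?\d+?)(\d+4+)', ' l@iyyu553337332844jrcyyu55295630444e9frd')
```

[('yyu55', '37332844'), ('yyu55', '5630444')]

The pattern matches one or more of a literal 'y', then the literal 'u55' (captured); then optionally a character in [2-6], then one or more of a digit (lazy) (non-capturing group); then one or more of a digit, then one or more of the literal '4' (captured).
With 2 capturing groups, `findall` returns a 2-tuple per match.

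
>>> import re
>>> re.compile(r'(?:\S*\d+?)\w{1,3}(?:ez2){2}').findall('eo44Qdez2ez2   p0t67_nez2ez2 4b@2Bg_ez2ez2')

Since nothing is captured, `findall` lists the 3 matched substrings directly.

['eo44Qdez2ez2', 'p0t67_nez2ez2', '4b@2Bg_ez2ez2']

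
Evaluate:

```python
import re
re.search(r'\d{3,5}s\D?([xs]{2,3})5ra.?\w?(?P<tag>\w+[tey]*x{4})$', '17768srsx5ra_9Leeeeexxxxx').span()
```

(0, 25)

The match spans [0:25] → '17768srsx5ra_9Leeeeexxxxx'.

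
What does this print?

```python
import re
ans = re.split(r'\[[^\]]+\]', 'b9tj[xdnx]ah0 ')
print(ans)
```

Each match becomes a cut point; 2 segments remain.

['b9tj', 'ah0 ']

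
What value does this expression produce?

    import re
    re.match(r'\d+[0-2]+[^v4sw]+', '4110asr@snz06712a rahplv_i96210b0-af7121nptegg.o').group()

Pattern: one or more of a digit, then one or more of a character in [0-2]; then one or more of any character except [v4sw].
`match` is anchored at position 0; if the pattern doesn't fit there, it returns None.
The match spans [0:5] → '4110a'.

'4110a'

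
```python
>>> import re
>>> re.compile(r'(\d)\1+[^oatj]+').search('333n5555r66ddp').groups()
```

('3',)

The match spans [0:14] → '333n5555r66ddp'.
Captured: group 1 = '3'.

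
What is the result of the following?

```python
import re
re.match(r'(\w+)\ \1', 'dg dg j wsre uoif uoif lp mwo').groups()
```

The backreference `\1` re-matches whatever the first group consumed, character for character.
`re.match` only tries the pattern at the start of the string.
The match spans [0:5] → 'dg dg'.
Captured: group 1 = 'dg'.

('dg',)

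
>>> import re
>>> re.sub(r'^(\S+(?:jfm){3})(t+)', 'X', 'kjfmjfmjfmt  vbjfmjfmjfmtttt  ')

'X  vbjfmjfmjfmtttt  '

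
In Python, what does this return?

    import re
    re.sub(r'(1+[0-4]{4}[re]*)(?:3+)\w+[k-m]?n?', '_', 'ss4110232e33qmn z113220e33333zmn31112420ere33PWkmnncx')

`sub` substitutes '_' at each match site.

'ss4_ z_'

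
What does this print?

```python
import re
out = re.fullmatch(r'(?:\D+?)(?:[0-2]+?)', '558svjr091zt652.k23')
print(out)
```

None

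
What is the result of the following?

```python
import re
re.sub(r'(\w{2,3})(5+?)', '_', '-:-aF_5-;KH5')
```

'-:-_-;_'

This matches 2 to 3 of a word character (captured); then one or more of a literal '5' (lazy) (captured).
Matches: at [3:7] → 'aF_5'; at [9:12] → 'KH5'.
`sub` substitutes '_' at each match site.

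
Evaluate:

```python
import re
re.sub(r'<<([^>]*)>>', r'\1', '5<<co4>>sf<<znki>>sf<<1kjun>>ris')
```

`\1` in the replacement pulls in group 1's text for each match.

'5co4sfznkisf1kjunris'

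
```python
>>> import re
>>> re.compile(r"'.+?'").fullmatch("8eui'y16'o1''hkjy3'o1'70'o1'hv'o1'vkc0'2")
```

`fullmatch` succeeds only if the pattern covers the string from start to end.
Here the string isn't matched end-to-end, so the call returns None.

None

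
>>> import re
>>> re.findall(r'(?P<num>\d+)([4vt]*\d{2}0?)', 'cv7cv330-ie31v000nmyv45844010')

Pattern: one or more of a digit (captured as 'num'); then zero or more of one of [4vt], then exactly 2 of a digit, then optionally a literal '0' (captured).
Matches: at [5:8] match '330', groups = ('3', '30'); at [11:17] match '31v000', groups = ('31', 'v000'); at [21:29] match '45844010', groups = ('458440', '10').
2 groups means each result is a tuple of 2 captured strings — 3 here.

[('3', '30'), ('31', 'v000'), ('458440', '10')]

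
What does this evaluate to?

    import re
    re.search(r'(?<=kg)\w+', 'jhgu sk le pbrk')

Lookahead/lookbehind check context without consuming it, so the matched span excludes the asserted characters.
Here the pattern never matches, so the call returns None.

None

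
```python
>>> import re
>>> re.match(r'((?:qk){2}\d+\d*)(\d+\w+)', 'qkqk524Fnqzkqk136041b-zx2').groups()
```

('qkqk52', '4Fnqzkqk136041b')

The pattern matches the literal 'qk' repeated 2 times, then one or more of a digit, then zero or more of a digit (captured); then one or more of a digit, then one or more of a word character (captured).
`re.match` only tries the pattern at the start of the string.
The match spans [0:21] → 'qkqk524Fnqzkqk136041b'.
Captured: group 1 = 'qkqk52', group 2 = '4Fnqzkqk136041b'.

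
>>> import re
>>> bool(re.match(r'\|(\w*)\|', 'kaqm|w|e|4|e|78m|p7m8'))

False

`re.match` only tries the pattern at the start of the string.
Here the pattern fails at index 0, so the call returns None, and `bool(None)` is False.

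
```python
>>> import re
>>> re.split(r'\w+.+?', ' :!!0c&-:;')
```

[' :!!', '-:;']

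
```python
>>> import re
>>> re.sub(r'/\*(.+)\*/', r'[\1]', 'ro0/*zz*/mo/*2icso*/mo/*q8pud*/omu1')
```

Matches: at [3:31] → '/*zz*/mo/*2icso*/mo/*q8pud*/'.
`\1` in the replacement pulls in group 1's text for each match.

'ro0[zz*/mo/*2icso*/mo/*q8pud]omu1'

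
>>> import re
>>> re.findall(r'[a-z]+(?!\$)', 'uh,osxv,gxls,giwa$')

The negative lookahead/lookbehind blocks any match where the forbidden context is present.
Matches: at [0:2] → 'uh'; at [3:7] → 'osxv'; at [8:12] → 'gxls'; at [13:16] → 'giw'.
No capturing groups, so `findall` returns the 4 full match strings.

['uh', 'osxv', 'gxls', 'giw']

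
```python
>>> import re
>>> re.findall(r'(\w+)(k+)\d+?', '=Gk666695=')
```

[('G', 'k')]

The pattern matches one or more of a word character (captured); then one or more of a literal 'k' (captured); then one or more of a digit (lazy).
`findall` packs the 2 group values into a tuple for every match.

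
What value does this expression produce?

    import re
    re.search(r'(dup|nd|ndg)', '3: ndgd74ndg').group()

Alternation tries branches left to right and keeps the first one that lets the overall match succeed at that position.
The match spans [3:5] → 'nd'.

'nd'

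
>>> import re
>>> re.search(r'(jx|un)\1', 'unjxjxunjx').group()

'jxjx'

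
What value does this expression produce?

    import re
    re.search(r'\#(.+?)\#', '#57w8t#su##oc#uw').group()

'#57w8t#'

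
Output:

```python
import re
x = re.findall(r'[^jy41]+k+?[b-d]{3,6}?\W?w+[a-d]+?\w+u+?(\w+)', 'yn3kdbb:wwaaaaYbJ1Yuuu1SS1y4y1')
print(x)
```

The pattern matches one or more of any character except [jy41], then one or more of the literal 'k' (lazy), then 3 to 6 of a character in [b-d] (lazy); then optionally a non-word character, then one or more of a literal 'w'; then one or more of a character in [a-d] (lazy), then one or more of a word character, then one or more of a literal 'u' (lazy); then one or more of a word character (captured).
Walking the string: at [1:30] match 'n3kdbb:wwaaaaYbJ1Yuuu1SS1y4y1', group 1 = '1SS1y4y1'.
One capturing group, so `findall` returns just the captured substring from the one match — 1 in all.

['1SS1y4y1']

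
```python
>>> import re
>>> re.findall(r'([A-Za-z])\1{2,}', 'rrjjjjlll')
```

['j', 'l']

The backreference `\1` re-matches whatever the first group consumed, character for character.
Because there's exactly one group, `findall` drops the full match and keeps group 1 from each hit.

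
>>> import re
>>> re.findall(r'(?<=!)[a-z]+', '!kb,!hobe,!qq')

['kb', 'hobe', 'qq']

The positive lookaround only admits positions where the adjacent text matches; those characters stay outside the span.
Scanning left to right: at [1:3] → 'kb'; at [5:9] → 'hobe'; at [11:13] → 'qq'.
Since nothing is captured, `findall` lists the 3 matched substrings directly.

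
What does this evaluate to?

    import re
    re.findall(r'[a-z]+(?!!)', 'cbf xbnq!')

['cbf', 'xbn']

A negative assertion filters positions out without eating any characters.
Scanning left to right: at [0:3] → 'cbf'; at [4:7] → 'xbn'.
With no groups in the pattern, `findall` gives back each whole match — 2 here.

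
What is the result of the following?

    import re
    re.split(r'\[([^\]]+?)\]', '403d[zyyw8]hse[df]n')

Matches to split on: at [4:11] → '[zyyw8]'; at [14:18] → '[df]'.
With a capturing group present, the delimiter's captured portion is kept in the result list.

['403d', 'zyyw8', 'hse', 'df', 'n']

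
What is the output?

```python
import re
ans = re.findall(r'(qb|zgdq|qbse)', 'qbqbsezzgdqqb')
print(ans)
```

['qb', 'qb', 'zgdq', 'qb']

The regex engine tests alternatives in the order written; an earlier branch that matches wins even if a later one would match more.
With a single group, `findall` returns only what that group captured — 4 items.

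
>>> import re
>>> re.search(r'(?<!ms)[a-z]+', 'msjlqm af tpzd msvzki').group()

'msjlqm'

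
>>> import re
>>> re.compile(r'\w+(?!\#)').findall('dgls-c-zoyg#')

['dgls', 'c', 'zoy']

The negative lookaround is zero-width — it rules out positions where the adjacent text would match, without consuming anything.
No capturing groups, so `findall` returns the 3 full match strings.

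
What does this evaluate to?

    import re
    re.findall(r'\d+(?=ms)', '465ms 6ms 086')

['465', '6']

The positive lookaround only admits positions where the adjacent text matches; those characters stay outside the span.
Scanning left to right: at [0:3] → '465'; at [6:7] → '6'.
Since nothing is captured, `findall` lists the 2 matched substrings directly.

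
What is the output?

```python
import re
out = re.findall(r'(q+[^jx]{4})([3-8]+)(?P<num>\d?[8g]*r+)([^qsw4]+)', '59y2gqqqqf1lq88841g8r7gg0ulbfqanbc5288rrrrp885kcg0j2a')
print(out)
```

[('qqqqf1lq', '8884', '1g8r', '7gg0ulbf'), ('qanbc', '5', '288rrrr', 'p885kcg0j2a')]

Pattern: one or more of the literal 'q', then exactly 4 of any character except [jx] (captured); then one or more of a character in [3-8] (captured); then optionally a digit, then zero or more of one of [8g], then one or more of the literal 'r' (captured as 'num'); then one or more of any character except [qsw4] (captured).
Matches: at [5:29] match 'qqqqf1lq88841g8r7gg0ulbf', groups = ('qqqqf1lq', '8884', '1g8r', '7gg0ulbf'); at [29:53] match 'qanbc5288rrrrp885kcg0j2a', groups = ('qanbc', '5', '288rrrr', 'p885kcg0j2a').
4 groups means each result is a tuple of 4 captured strings — 2 here.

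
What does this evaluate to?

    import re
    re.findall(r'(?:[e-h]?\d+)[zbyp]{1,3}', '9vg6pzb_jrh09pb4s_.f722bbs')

['g6pzb', 'h09pb', 'f722bb']

This matches optionally a character in [e-h], then one or more of a digit (non-capturing group); then 1 to 3 of one of [zbyp].
Walking the string: at [2:7] → 'g6pzb'; at [10:15] → 'h09pb'; at [19:25] → 'f722bb'.
Since nothing is captured, `findall` lists the 3 matched substrings directly.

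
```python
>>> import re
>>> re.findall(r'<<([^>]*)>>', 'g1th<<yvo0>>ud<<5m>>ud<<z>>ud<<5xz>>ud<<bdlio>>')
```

['yvo0', '5m', 'z', '5xz', 'bdlio']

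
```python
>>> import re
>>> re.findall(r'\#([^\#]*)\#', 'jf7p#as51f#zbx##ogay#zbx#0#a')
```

One capturing group, so `findall` returns just the captured substring from each match — 3 in all.

['as51f', '', 'zbx']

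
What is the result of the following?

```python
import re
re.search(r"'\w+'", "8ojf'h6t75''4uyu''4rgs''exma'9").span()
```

(4, 11)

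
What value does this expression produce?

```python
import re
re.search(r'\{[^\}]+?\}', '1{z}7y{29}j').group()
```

`re.search` scans for the first position where the pattern succeeds.
The match spans [1:4] → '{z}'.

'{z}'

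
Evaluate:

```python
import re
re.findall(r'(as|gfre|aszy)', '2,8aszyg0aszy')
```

The regex engine tests alternatives in the order written; an earlier branch that matches wins even if a later one would match more.
Scanning left to right: at [3:5] match 'as', group 1 = 'as'; at [9:11] match 'as', group 1 = 'as'.
With a single group, `findall` returns only what that group captured — 2 items.

['as', 'as']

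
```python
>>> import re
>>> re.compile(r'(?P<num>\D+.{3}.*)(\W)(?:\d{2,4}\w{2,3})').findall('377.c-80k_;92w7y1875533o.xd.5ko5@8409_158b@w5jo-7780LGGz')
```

[('.c-80k_;92w7y1875533o.xd.5ko5@8409_158b@w5jo', '-')]

Pattern: one or more of a non-digit, then exactly 3 of any character, then zero or more of any character (captured as 'num'); then a non-word character (captured); then 2 to 4 of a digit, then 2 to 3 of a word character (non-capturing group).
`findall` packs the 2 group values into a tuple for every match.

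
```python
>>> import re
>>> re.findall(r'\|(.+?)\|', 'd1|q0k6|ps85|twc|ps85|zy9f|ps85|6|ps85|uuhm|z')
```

The `?` after the quantifier makes it lazy — it takes as little as possible before letting the rest of the pattern try.
Matches: at [2:8] match '|q0k6|', group 1 = 'q0k6'; at [12:17] match '|twc|', group 1 = 'twc'; at [21:27] match '|zy9f|', group 1 = 'zy9f'; at [31:34] match '|6|', group 1 = '6'; at [38:44] match '|uuhm|', group 1 = 'uuhm'.
One capturing group, so `findall` returns just the captured substring from each match — 5 in all.

['q0k6', 'twc', 'zy9f', '6', 'uuhm']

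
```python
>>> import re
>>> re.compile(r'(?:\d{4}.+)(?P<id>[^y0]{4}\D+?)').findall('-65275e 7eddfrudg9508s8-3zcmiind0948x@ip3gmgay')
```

This matches exactly 4 of a digit, then one or more of any character (non-capturing group); then exactly 4 of any character except [y0], then one or more of a non-digit (lazy) (captured as 'id').
Scanning left to right: at [1:46] match '65275e 7eddfrudg9508s8-3zcmiind0948x@ip3gmgay', group 1 = 'gmgay'.
With a single group, `findall` returns only what that group captured — 1 item.

['gmgay']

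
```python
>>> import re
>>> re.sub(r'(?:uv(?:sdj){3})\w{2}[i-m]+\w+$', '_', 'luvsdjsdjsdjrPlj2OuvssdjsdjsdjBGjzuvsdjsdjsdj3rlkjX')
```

'l_'

Pattern: the literal 'uv', then the literal 'sdj' repeated 3 times (non-capturing group); then exactly 2 of a word character, then one or more of a character in [i-m]; then one or more of a word character; then anchored at the end.
Matches: at [1:51] → 'uvsdjsdjsdjrPlj2OuvssdjsdjsdjBGjzuvsdjsdjsdj3rlkjX'.
Each match is replaced by '_'.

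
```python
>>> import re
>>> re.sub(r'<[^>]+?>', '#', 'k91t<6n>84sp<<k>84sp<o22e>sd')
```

`sub` substitutes '#' at each match site.

'k91t#84sp#84sp#sd'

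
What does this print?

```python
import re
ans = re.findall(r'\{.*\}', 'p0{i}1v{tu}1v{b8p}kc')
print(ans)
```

No capturing groups, so `findall` returns the 1 full match string.

['{i}1v{tu}1v{b8p}']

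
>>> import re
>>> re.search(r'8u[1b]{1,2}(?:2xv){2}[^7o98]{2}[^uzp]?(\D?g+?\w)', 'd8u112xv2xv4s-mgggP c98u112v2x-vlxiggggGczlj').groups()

The match spans [1:17] → '8u112xv2xv4s-mgg'.
Captured: group 1 = 'mgg'.

('mgg',)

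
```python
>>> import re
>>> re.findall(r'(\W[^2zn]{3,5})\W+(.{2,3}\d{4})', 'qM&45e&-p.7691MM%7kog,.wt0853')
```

Pattern: a non-word character, then 3 to 5 of any character except [2zn] (captured); then one or more of a non-word character; then 2 to 3 of any character, then exactly 4 of a digit (captured).
Walking the string: at [2:14] match '&45e&-p.7691', groups = ('&45e&', 'p.7691'); at [16:29] match '%7kog,.wt0853', groups = ('%7kog,', 'wt0853').
`findall` packs the 2 group values into a tuple for every match.

[('&45e&', 'p.7691'), ('%7kog,', 'wt0853')]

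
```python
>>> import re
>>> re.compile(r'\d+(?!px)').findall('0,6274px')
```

['0', '627']

The negative lookahead/lookbehind blocks any match where the forbidden context is present.
Matches: at [0:1] → '0'; at [2:5] → '627'.
`findall` yields the raw match text (2 of them) because the pattern has no groups.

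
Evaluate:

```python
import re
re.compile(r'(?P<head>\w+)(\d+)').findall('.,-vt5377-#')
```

This matches one or more of a word character (captured as 'head'); then one or more of a digit (captured).
Walking the string: at [3:9] match 'vt5377', groups = ('vt537', '7').
With 2 capturing groups, `findall` returns a 2-tuple per match.

[('vt537', '7')]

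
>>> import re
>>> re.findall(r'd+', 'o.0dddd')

['dddd']

This matches one or more of a literal 'd'.
Matches: at [3:7] → 'dddd'.
Since nothing is captured, `findall` lists the 1 matched substring directly.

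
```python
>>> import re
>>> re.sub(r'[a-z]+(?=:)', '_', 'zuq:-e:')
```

Because the assertion is zero-width, the text it checks is not consumed and won't appear in the result.
Each match is replaced by '_'.

'_:-_:'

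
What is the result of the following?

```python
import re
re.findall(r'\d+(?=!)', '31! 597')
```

['31']

Lookahead/lookbehind check context without consuming it, so the matched span excludes the asserted characters.
Matches: at [0:2] → '31'.
Since nothing is captured, `findall` lists the 1 matched substring directly.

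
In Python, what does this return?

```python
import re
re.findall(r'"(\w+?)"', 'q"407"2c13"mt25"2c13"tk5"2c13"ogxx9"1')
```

['407', 'mt25', 'tk5', 'ogxx9']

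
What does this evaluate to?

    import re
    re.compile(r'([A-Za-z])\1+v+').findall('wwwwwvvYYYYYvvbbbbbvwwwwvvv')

['w', 'Y', 'b', 'w']

A backreference is literal: `\1` must see the identical characters the first group matched.
One capturing group, so `findall` returns just the captured substring from each match — 4 in all.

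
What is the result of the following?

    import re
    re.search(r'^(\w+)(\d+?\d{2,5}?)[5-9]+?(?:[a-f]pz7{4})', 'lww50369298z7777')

None

Pattern: anchored at the start of the string; then one or more of a word character (captured); then one or more of a digit (lazy), then 2 to 5 of a digit (lazy) (captured); then one or more of a character in [5-9] (lazy); then a character in [a-f], then the literal 'pz', then exactly 4 of a literal '7' (non-capturing group).
`re.search` scans for the first position where the pattern succeeds.
Here no position works, so the call returns None.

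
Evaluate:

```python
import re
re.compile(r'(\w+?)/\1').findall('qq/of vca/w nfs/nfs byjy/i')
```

A backreference is literal: `\1` must see the identical characters the first group matched.
Scanning left to right: at [12:19] match 'nfs/nfs', group 1 = 'nfs'.
With a single group, `findall` returns only what that group captured — 1 item.

['nfs']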